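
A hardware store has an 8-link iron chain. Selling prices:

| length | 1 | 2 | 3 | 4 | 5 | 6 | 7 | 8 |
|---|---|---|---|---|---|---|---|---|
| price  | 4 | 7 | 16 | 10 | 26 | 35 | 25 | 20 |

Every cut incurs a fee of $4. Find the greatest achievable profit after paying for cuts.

38

Consider every possible first cut. v[k] is the best of p[i]+v[k−i] over all sellable i≤k, charging 4 whenever i<k.
v[1] = 4
v[2] = max(4+4-4, 7+0) = 7
v[3] = max(4+7-4, 7+4-4, 16+0) = 16
v[4] = max(4+16-4, 7+7-4, 16+4-4, 10+0) = 16
v[5] = max(4+16-4, 7+16-4, 16+7-4, 10+4-4, 26+0) = 26
v[6] = max(4+26-4, 7+16-4, 16+16-4, 10+7-4, 26+4-4, 35+0) = 35
v[7] = max(4+35-4, 7+26-4, 16+16-4, …, 35+4-4, 25+0) = 35
v[8] = max(4+35-4, 7+35-4, 16+26-4, …, 25+4-4, 20+0) = 38
One optimal plan: pieces 6 + 2 (1 cut) → $42 − $4 = $38.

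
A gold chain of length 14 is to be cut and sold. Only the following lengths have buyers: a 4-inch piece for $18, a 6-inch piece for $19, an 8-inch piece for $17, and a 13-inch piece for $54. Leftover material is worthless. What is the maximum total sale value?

Build r[k] bottom-up: r[k] = max over allowed piece i of (p[i] + r[k−i]).
r[1] = 0
r[2] = 0
r[3] = 0
r[4] = 18
r[5] = 18
r[6] = max(18+0, 19+0) = 19
r[7] = max(18+0, 19+0) = 19
r[8] = max(18+18, 19+0, 17+0) = 36
r[9] = max(18+18, 19+0, 17+0) = 36
r[10] = max(18+19, 19+18, 17+0) = 37
r[11] = max(18+19, 19+18, 17+0) = 37
r[12] = max(18+36, 19+19, 17+18) = 54
r[13] = max(18+36, 19+19, 17+18, 54+0) = 54
r[14] = max(18+37, 19+36, 17+19, 54+0) = 55
One optimal cutting: 6 + 4 + 4 → $55.

55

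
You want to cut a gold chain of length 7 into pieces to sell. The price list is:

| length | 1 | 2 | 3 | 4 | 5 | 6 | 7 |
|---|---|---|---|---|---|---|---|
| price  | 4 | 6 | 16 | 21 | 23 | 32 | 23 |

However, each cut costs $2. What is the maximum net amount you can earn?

35

Let v[k] be the best obtainable value from length k. For each k, try every first piece i and keep the best of price[i] + v[k−i] minus the 2 cut fee when i<k.
v[1] = 4
v[2] = max(4+4-2, 6+0) = 6
v[3] = max(4+6-2, 6+4-2, 16+0) = 16
v[4] = max(4+16-2, 6+6-2, 16+4-2, 21+0) = 21
v[5] = max(4+21-2, 6+16-2, 16+6-2, 21+4-2, 23+0) = 23
v[6] = max(4+23-2, 6+21-2, 16+16-2, 21+6-2, 23+4-2, 32+0) = 32
v[7] = max(4+32-2, 6+23-2, 16+21-2, …, 32+4-2, 23+0) = 35
One optimal plan: pieces 4 + 3 (1 cut) → $37 − $2 = $35.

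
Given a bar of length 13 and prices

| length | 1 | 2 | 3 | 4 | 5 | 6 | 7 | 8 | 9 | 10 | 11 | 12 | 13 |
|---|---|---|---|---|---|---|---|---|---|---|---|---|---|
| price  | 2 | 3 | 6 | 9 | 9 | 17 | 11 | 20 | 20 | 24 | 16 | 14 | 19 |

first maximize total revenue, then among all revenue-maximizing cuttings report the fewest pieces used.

Build r[k] bottom-up: r[k] = max over allowed piece i of (p[i] + r[k−i]).
r[1] = 2
r[2] = 4  (first piece 1, then r[1]=2)
r[3] = 6  (first piece 1, then r[2]=4)
r[4] = 9
r[5] = 11  (first piece 1, then r[4]=9)
r[6] = 17
r[7] = 19  (first piece 1, then r[6]=17)
r[8] = 21  (first piece 1, then r[7]=19)
r[9] = 23  (first piece 1, then r[8]=21)
r[10] = 26  (first piece 4, then r[6]=17)
r[11] = 28  (first piece 1, then r[10]=26)
r[12] = 34  (first piece 6, then r[6]=17)
r[13] = 36  (first piece 1, then r[12]=34)
Maximum revenue is €36.
Now minimize piece count subject to staying optimal: for each k, pieces[k] = 1 + min over i with p[i]+r[k−i]=r[k] of pieces[k−i].
pieces[10] = 2
pieces[11] = 3
pieces[12] = 2
pieces[13] = 3

3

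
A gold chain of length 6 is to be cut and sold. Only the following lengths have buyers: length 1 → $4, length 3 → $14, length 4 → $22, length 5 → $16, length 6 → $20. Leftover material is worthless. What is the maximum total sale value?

30

Build f[k] bottom-up: f[k] = max over allowed piece i of (p[i] + f[k−i]).
f[1] = 4
f[2] = 8  (first piece 1, then f[1]=4)
f[3] = 14
f[4] = 22
f[5] = 26  (first piece 1, then f[4]=22)
f[6] = 30  (first piece 1, then f[5]=26)
One optimal cutting: 4 + 1 + 1 → $30.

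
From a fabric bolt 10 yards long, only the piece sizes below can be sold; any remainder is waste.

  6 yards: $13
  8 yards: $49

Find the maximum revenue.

49

Build best[k] bottom-up: best[k] = max over allowed piece i of (p[i] + best[k−i]).
best[1] = 0
best[2] = 0
best[3] = 0
best[4] = 0
best[5] = 0
best[6] = 13
best[7] = 13
best[8] = max(13+0, 49+0) = 49
best[9] = max(13+0, 49+0) = 49
best[10] = max(13+0, 49+0) = 49
One optimal cutting: pieces 8 with 2 yards of scrap → $49.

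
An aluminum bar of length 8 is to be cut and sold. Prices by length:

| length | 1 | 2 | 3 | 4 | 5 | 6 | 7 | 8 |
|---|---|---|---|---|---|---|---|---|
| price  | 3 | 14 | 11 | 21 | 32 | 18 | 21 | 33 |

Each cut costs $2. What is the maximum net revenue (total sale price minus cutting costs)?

50

Consider every possible first cut. r[k] is the best of p[i]+r[k−i] over all sellable i≤k, charging 2 whenever i<k.
r[1] = 3
r[2] = max(3+3-2, 14+0) = 14
r[3] = max(3+14-2, 14+3-2, 11+0) = 15
r[4] = max(3+15-2, 14+14-2, 11+3-2, 21+0) = 26
r[5] = max(3+26-2, 14+15-2, 11+14-2, 21+3-2, 32+0) = 32
r[6] = max(3+32-2, 14+26-2, 11+15-2, 21+14-2, 32+3-2, 18+0) = 38
r[7] = max(3+38-2, 14+32-2, 11+26-2, …, 18+3-2, 21+0) = 44
r[8] = max(3+44-2, 14+38-2, 11+32-2, …, 21+3-2, 33+0) = 50
One optimal plan: pieces 2 + 2 + 2 + 2 (3 cuts) → $56 − $6 = $50.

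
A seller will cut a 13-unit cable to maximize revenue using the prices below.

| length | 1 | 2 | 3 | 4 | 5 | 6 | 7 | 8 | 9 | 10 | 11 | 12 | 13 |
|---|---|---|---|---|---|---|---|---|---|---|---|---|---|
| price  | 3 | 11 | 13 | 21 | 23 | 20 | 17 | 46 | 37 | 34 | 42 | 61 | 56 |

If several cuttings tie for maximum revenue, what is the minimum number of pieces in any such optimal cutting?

Consider every possible first cut. r[k] is the best of p[i]+r[k−i] over all sellable i≤k.
r[1] = 3
r[2] = 11
r[3] = 14  (first piece 1, then r[2]=11)
r[4] = 22  (first piece 2, then r[2]=11)
r[5] = 25  (first piece 1, then r[4]=22)
r[6] = 33  (first piece 2, then r[4]=22)
r[7] = 36  (first piece 1, then r[6]=33)
r[8] = 46
r[9] = 49  (first piece 1, then r[8]=46)
r[10] = 57  (first piece 2, then r[8]=46)
r[11] = 60  (first piece 1, then r[10]=57)
r[12] = 68  (first piece 2, then r[10]=57)
r[13] = 71  (first piece 1, then r[12]=68)
Maximum revenue is 71.
Now minimize piece count subject to staying optimal: for each k, pieces[k] = 1 + min over i with p[i]+r[k−i]=r[k] of pieces[k−i].
pieces[10] = 2
pieces[11] = 3
pieces[12] = 3
pieces[13] = 4

4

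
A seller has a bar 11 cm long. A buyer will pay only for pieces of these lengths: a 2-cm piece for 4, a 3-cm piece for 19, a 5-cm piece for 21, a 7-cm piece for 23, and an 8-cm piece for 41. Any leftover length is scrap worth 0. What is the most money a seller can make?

Let r[k] be the best obtainable value from length k. For each k, try every first piece i and keep the best of price[i] + r[k−i].
r[1] = 0
r[2] = 4
r[3] = max(4+0, 19+0) = 19
r[4] = max(4+4, 19+0) = 19
r[5] = max(4+19, 19+4, 21+0) = 23
r[6] = max(4+19, 19+19, 21+0) = 38
r[7] = max(4+23, 19+19, 21+4, 23+0) = 38
r[8] = max(4+38, 19+23, 21+19, 23+0, 41+0) = 42
r[9] = max(4+38, 19+38, 21+19, 23+4, 41+0) = 57
r[10] = max(4+42, 19+38, 21+23, 23+19, 41+4) = 57
r[11] = max(4+57, 19+42, 21+38, 23+19, 41+19) = 61
One optimal cutting: 3 + 3 + 3 + 2 → 61.

61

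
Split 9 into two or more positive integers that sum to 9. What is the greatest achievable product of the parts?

27

Define f[k] = max over 1≤i<k of i · max(k−i, f[k−i]); the inner max lets the remainder stay uncut if that's better.
f[2] = 1·max(1,0) = 1·1 = 1
f[3] = 1·max(2,1) = 1·2 = 2
f[4] = 2·max(2,1) = 2·2 = 4
f[5] = 2·max(3,2) = 2·3 = 6
f[6] = 3·max(3,2) = 3·3 = 9
f[7] = 2·max(5,6) = 2·6 = 12
f[8] = 2·max(6,9) = 2·9 = 18
f[9] = 3·max(6,9) = 3·9 = 27
One optimal split: 3 + 3 + 3; product 3·3·3 = 27.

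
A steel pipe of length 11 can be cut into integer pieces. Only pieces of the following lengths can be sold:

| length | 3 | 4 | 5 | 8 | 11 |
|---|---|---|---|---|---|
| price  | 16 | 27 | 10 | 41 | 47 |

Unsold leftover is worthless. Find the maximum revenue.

Let best[k] be the best obtainable value from length k. For each k, try every first piece i and keep the best of price[i] + best[k−i].
best[1] = 0
best[2] = 0
best[3] = 16
best[4] = max(16+0, 27+0) = 27
best[5] = max(16+0, 27+0, 10+0) = 27
best[6] = max(16+16, 27+0, 10+0) = 32
best[7] = max(16+27, 27+16, 10+0) = 43
best[8] = max(16+27, 27+27, 10+16, 41+0) = 54
best[9] = max(16+32, 27+27, 10+27, 41+0) = 54
best[10] = max(16+43, 27+32, 10+27, 41+0) = 59
best[11] = max(16+54, 27+43, 10+32, 41+16, 47+0) = 70
One optimal cutting: 4 + 4 + 3 → $70.

70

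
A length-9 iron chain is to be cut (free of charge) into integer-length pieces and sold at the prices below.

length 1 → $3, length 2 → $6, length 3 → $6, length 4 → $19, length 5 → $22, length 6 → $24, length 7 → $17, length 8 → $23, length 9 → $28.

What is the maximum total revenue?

Let R[k] be the best obtainable value from length k. For each k, try every first piece i and keep the best of price[i] + R[k−i].
R[1] = 3
R[2] = 6  (first piece 1, then R[1]=3)
R[3] = 9  (first piece 1, then R[2]=6)
R[4] = 19
R[5] = 22  (first piece 1, then R[4]=19)
R[6] = 25  (first piece 1, then R[5]=22)
R[7] = 28  (first piece 1, then R[6]=25)
R[8] = 38  (first piece 4, then R[4]=19)
R[9] = 41  (first piece 1, then R[8]=38)
One optimal cutting: 4 + 4 + 1 → $19 + $19 + $3 = $41.

41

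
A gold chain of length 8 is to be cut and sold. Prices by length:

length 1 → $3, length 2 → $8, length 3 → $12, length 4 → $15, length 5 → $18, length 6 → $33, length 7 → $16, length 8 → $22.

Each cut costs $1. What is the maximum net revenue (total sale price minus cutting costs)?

40

Build net[k] bottom-up: net[k] = max over allowed piece i of (p[i] + net[k−i]) − 1 per cut.
net[1] = 3
net[2] = 8
net[3] = 12
net[4] = 15  (first piece 2, then net[2]=8)
net[5] = 19  (first piece 2, then net[3]=12)
net[6] = 33
net[7] = 35  (first piece 1, then net[6]=33)
net[8] = 40  (first piece 2, then net[6]=33)
One optimal plan: pieces 6 + 2 (1 cut) → $41 − $1 = $40.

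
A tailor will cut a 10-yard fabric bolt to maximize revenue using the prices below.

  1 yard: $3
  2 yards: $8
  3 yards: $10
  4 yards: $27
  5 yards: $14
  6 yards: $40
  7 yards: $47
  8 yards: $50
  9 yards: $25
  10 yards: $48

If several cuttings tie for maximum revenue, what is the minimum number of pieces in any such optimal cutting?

2

Consider every possible first cut. r[k] is the best of p[i]+r[k−i] over all sellable i≤k.
r[1] = 3
r[2] = 8
r[3] = 11  (first piece 1, then r[2]=8)
r[4] = 27
r[5] = 30  (first piece 1, then r[4]=27)
r[6] = 40
r[7] = 47
r[8] = 54  (first piece 4, then r[4]=27)
r[9] = 57  (first piece 1, then r[8]=54)
r[10] = 67  (first piece 4, then r[6]=40)
Maximum revenue is $67.
Now minimize piece count subject to staying optimal: for each k, pieces[k] = 1 + min over i with p[i]+r[k−i]=r[k] of pieces[k−i].
pieces[7] = 1
pieces[8] = 2
pieces[9] = 3
pieces[10] = 2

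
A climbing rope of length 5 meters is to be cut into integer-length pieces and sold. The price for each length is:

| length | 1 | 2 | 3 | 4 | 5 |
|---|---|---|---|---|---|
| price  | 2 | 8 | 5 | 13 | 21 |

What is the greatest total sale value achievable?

Build best[k] bottom-up: best[k] = max over allowed piece i of (p[i] + best[k−i]).
best[1] = 2
best[2] = max(2+2, 8+0) = 8
best[3] = max(2+8, 8+2, 5+0) = 10
best[4] = max(2+10, 8+8, 5+2, 13+0) = 16
best[5] = max(2+16, 8+10, 5+8, 13+2, 21+0) = 21
Best is to sell the whole 5-meter piece uncut for €21.

21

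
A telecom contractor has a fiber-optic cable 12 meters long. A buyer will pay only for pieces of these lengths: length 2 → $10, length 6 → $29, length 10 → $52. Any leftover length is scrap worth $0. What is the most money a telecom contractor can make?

62

Let best[k] be the best obtainable value from length k. For each k, try every first piece i and keep the best of price[i] + best[k−i].
best[1] = 0
best[2] = 10
best[3] = 10
best[4] = 20  (first piece 2, then best[2]=10)
best[5] = 20
best[6] = max(10+20, 29+0) = 30
best[7] = max(10+20, 29+0) = 30
best[8] = max(10+30, 29+10) = 40
best[9] = max(10+30, 29+10) = 40
best[10] = max(10+40, 29+20, 52+0) = 52
best[11] = max(10+40, 29+20, 52+0) = 52
best[12] = max(10+52, 29+30, 52+10) = 62
One optimal cutting: 10 + 2 → $62.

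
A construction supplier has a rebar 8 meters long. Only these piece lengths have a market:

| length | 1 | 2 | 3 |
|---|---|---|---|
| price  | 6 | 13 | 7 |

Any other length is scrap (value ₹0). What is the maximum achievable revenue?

Consider every possible first cut. r[k] is the best of p[i]+r[k−i] over all sellable i≤k.
r[1] = 6
r[2] = 13
r[3] = 19  (first piece 1, then r[2]=13)
r[4] = 26  (first piece 2, then r[2]=13)
r[5] = 32  (first piece 1, then r[4]=26)
r[6] = 39  (first piece 2, then r[4]=26)
r[7] = 45  (first piece 1, then r[6]=39)
r[8] = 52  (first piece 2, then r[6]=39)
One optimal cutting: 2 + 2 + 2 + 2 → ₹52.

52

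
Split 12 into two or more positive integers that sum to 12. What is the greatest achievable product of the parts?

81

Let m[k] be the best product for length k (with at least one cut). For each first piece i, the rest contributes max(k−i, m[k−i]).
m[2] = 1×max(1,0) = 1×1 = 1
m[3] = 1×max(2,1) = 1×2 = 2
m[4] = 2×max(2,1) = 2×2 = 4
m[5] = 2×max(3,2) = 2×3 = 6
m[6] = 3×max(3,2) = 3×3 = 9
m[7] = 2×max(5,6) = 2×6 = 12
m[8] = 2×max(6,9) = 2×9 = 18
m[9] = 3×max(6,9) = 3×9 = 27
m[10] = 2×max(8,18) = 2×18 = 36
m[11] = 2×max(9,27) = 2×27 = 54
m[12] = 3×max(9,27) = 3×27 = 81
One optimal split: 3 + 3 + 3 + 3; product 3×3×3×3 = 81.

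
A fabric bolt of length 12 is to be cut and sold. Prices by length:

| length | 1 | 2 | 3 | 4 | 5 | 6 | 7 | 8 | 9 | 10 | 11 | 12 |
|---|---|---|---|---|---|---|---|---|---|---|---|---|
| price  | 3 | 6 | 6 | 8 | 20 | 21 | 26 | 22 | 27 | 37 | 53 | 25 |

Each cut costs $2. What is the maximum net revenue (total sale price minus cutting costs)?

54

Build r[k] bottom-up: r[k] = max over allowed piece i of (p[i] + r[k−i]) − 2 per cut.
r[1] = 3
r[2] = max(3+3-2, 6+0) = 6
r[3] = max(3+6-2, 6+3-2, 6+0) = 7
r[4] = max(3+7-2, 6+6-2, 6+3-2, 8+0) = 10
r[5] = max(3+10-2, 6+7-2, 6+6-2, 8+3-2, 20+0) = 20
r[6] = max(3+20-2, 6+10-2, 6+7-2, 8+6-2, 20+3-2, 21+0) = 21
r[7] = max(3+21-2, 6+20-2, 6+10-2, …, 21+3-2, 26+0) = 26
r[8] = max(3+26-2, 6+21-2, 6+20-2, …, 26+3-2, 22+0) = 27
r[9] = max(3+27-2, 6+26-2, 6+21-2, …, 22+3-2, 27+0) = 30
r[10] = max(3+30-2, 6+27-2, 6+26-2, …, 27+3-2, 37+0) = 38
r[11] = max(3+38-2, 6+30-2, 6+27-2, …, 37+3-2, 53+0) = 53
r[12] = max(3+53-2, 6+38-2, 6+30-2, …, 53+3-2, 25+0) = 54
One optimal plan: pieces 11 + 1 (1 cut) → $56 − $2 = $54.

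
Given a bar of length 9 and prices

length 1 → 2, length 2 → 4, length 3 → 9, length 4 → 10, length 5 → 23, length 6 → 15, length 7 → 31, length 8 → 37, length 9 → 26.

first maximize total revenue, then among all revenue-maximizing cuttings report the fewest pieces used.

Build r[k] bottom-up: r[k] = max over allowed piece i of (p[i] + r[k−i]).
r[1] = 2
r[2] = max(2+2, 4+0) = 4
r[3] = max(2+4, 4+2, 9+0) = 9
r[4] = max(2+9, 4+4, 9+2, 10+0) = 11
r[5] = max(2+11, 4+9, 9+4, 10+2, 23+0) = 23
r[6] = max(2+23, 4+11, 9+9, 10+4, 23+2, 15+0) = 25
r[7] = max(2+25, 4+23, 9+11, …, 15+2, 31+0) = 31
r[8] = max(2+31, 4+25, 9+23, …, 31+2, 37+0) = 37
r[9] = max(2+37, 4+31, 9+25, …, 37+2, 26+0) = 39
Maximum revenue is 39.
Now minimize piece count subject to staying optimal: for each k, pieces[k] = 1 + min over i with p[i]+r[k−i]=r[k] of pieces[k−i].
pieces[6] = 2
pieces[7] = 1
pieces[8] = 1
pieces[9] = 2

2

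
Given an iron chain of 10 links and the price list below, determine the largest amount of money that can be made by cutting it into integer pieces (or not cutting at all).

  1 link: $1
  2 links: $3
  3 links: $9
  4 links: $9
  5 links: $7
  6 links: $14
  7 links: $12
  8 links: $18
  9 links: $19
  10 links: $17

Build v[k] bottom-up: v[k] = max over allowed piece i of (p[i] + v[k−i]).
v[1] = 1
v[2] = max(1+1, 3+0) = 3
v[3] = max(1+3, 3+1, 9+0) = 9
v[4] = max(1+9, 3+3, 9+1, 9+0) = 10
v[5] = max(1+10, 3+9, 9+3, 9+1, 7+0) = 12
v[6] = max(1+12, 3+10, 9+9, 9+3, 7+1, 14+0) = 18
v[7] = max(1+18, 3+12, 9+10, …, 14+1, 12+0) = 19
v[8] = max(1+19, 3+18, 9+12, …, 12+1, 18+0) = 21
v[9] = max(1+21, 3+19, 9+18, …, 18+1, 19+0) = 27
v[10] = max(1+27, 3+21, 9+19, …, 19+1, 17+0) = 28
One optimal cutting: 3 + 3 + 3 + 1 → $9 + $9 + $9 + $1 = $28.

28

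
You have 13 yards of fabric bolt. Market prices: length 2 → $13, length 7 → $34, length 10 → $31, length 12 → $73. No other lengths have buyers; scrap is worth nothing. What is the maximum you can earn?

Build f[k] bottom-up: f[k] = max over allowed piece i of (p[i] + f[k−i]).
f[1] = 0
f[2] = 13
f[3] = 13
f[4] = 26  (first piece 2, then f[2]=13)
f[5] = 26
f[6] = 39  (first piece 2, then f[4]=26)
f[7] = max(13+26, 34+0) = 39
f[8] = max(13+39, 34+0) = 52
f[9] = max(13+39, 34+13) = 52
f[10] = max(13+52, 34+13, 31+0) = 65
f[11] = max(13+52, 34+26, 31+0) = 65
f[12] = max(13+65, 34+26, 31+13, 73+0) = 78
f[13] = max(13+65, 34+39, 31+13, 73+0) = 78
One optimal cutting: pieces 2 + 2 + 2 + 2 + 2 + 2 with 1 yard of scrap → $78.

78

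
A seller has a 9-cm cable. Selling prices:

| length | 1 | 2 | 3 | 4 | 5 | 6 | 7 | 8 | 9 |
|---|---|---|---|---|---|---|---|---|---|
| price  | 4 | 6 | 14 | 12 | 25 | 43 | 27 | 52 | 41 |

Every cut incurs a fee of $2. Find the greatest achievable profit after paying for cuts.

55

Build v[k] bottom-up: v[k] = max over allowed piece i of (p[i] + v[k−i]) − 2 per cut.
v[1] = 4
v[2] = 6  (first piece 1, then v[1]=4)
v[3] = 14
v[4] = 16  (first piece 1, then v[3]=14)
v[5] = 25
v[6] = 43
v[7] = 45  (first piece 1, then v[6]=43)
v[8] = 52
v[9] = 55  (first piece 3, then v[6]=43)
One optimal plan: pieces 6 + 3 (1 cut) → $57 − $2 = $55.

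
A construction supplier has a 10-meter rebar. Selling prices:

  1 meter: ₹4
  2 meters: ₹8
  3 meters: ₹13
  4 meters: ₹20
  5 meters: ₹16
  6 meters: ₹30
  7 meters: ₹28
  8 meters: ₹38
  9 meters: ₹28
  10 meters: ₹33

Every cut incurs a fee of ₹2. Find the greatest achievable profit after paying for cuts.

48

Build r[k] bottom-up: r[k] = max over allowed piece i of (p[i] + r[k−i]) − 2 per cut.
r[1] = 4
r[2] = max(4+4-2, 8+0) = 8
r[3] = max(4+8-2, 8+4-2, 13+0) = 13
r[4] = max(4+13-2, 8+8-2, 13+4-2, 20+0) = 20
r[5] = max(4+20-2, 8+13-2, 13+8-2, 20+4-2, 16+0) = 22
r[6] = max(4+22-2, 8+20-2, 13+13-2, 20+8-2, 16+4-2, 30+0) = 30
r[7] = max(4+30-2, 8+22-2, 13+20-2, …, 30+4-2, 28+0) = 32
r[8] = max(4+32-2, 8+30-2, 13+22-2, …, 28+4-2, 38+0) = 38
r[9] = max(4+38-2, 8+32-2, 13+30-2, …, 38+4-2, 28+0) = 41
r[10] = max(4+41-2, 8+38-2, 13+32-2, …, 28+4-2, 33+0) = 48
One optimal plan: pieces 6 + 4 (1 cut) → ₹50 − ₹2 = ₹48.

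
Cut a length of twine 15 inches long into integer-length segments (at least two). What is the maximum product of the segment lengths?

Define g[k] = max over 1≤i<k of i · max(k−i, g[k−i]); the inner max lets the remainder stay uncut if that's better.
g[2] = 1×max(1,0) = 1×1 = 1
g[3] = 1×max(2,1) = 1×2 = 2
g[4] = 2×max(2,1) = 2×2 = 4
g[5] = 2×max(3,2) = 2×3 = 6
g[6] = 3×max(3,2) = 3×3 = 9
g[7] = 2×max(5,6) = 2×6 = 12
g[8] = 2×max(6,9) = 2×9 = 18
g[9] = 3×max(6,9) = 3×9 = 27
g[10] = 2×max(8,18) = 2×18 = 36
g[11] = 2×max(9,27) = 2×27 = 54
g[12] = 3×max(9,27) = 3×27 = 81
g[13] = 2×max(11,54) = 2×54 = 108
g[14] = 2×max(12,81) = 2×81 = 162
g[15] = 3×max(12,81) = 3×81 = 243
One optimal split: 3 + 3 + 3 + 3 + 3; product 3×3×3×3×3 = 243.

243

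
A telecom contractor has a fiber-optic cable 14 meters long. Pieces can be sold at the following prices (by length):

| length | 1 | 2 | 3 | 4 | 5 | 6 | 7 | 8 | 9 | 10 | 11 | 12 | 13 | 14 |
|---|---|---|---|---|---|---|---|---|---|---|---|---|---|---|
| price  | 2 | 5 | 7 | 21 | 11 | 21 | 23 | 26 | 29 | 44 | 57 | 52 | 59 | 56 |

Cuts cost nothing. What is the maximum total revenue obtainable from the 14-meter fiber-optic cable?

Consider every possible first cut. R[k] is the best of p[i]+R[k−i] over all sellable i≤k.
R[1] = 2
R[2] = max(2+2, 5+0) = 5
R[3] = max(2+5, 5+2, 7+0) = 7
R[4] = max(2+7, 5+5, 7+2, 21+0) = 21
R[5] = max(2+21, 5+7, 7+5, 21+2, 11+0) = 23
R[6] = max(2+23, 5+21, 7+7, 21+5, 11+2, 21+0) = 26
R[7] = max(2+26, 5+23, 7+21, …, 21+2, 23+0) = 28
R[8] = max(2+28, 5+26, 7+23, …, 23+2, 26+0) = 42
R[9] = max(2+42, 5+28, 7+26, …, 26+2, 29+0) = 44
R[10] = max(2+44, 5+42, 7+28, …, 29+2, 44+0) = 47
R[11] = max(2+47, 5+44, 7+42, …, 44+2, 57+0) = 57
R[12] = max(2+57, 5+47, 7+44, …, 57+2, 52+0) = 63
R[13] = max(2+63, 5+57, 7+47, …, 52+2, 59+0) = 65
R[14] = max(2+65, 5+63, 7+57, …, 59+2, 56+0) = 68
One optimal cutting: 4 + 4 + 4 + 2 → $21 + $21 + $21 + $5 = $68.

68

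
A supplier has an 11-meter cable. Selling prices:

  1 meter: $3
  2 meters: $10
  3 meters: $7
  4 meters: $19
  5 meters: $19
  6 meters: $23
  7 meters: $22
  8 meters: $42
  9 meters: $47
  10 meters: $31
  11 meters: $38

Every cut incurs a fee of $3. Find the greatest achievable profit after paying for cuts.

Let v[k] be the best obtainable value from length k. For each k, try every first piece i and keep the best of price[i] + v[k−i] minus the 3 cut fee when i<k.
v[1] = 3
v[2] = max(3+3-3, 10+0) = 10
v[3] = max(3+10-3, 10+3-3, 7+0) = 10
v[4] = max(3+10-3, 10+10-3, 7+3-3, 19+0) = 19
v[5] = max(3+19-3, 10+10-3, 7+10-3, 19+3-3, 19+0) = 19
v[6] = max(3+19-3, 10+19-3, 7+10-3, 19+10-3, 19+3-3, 23+0) = 26
v[7] = max(3+26-3, 10+19-3, 7+19-3, …, 23+3-3, 22+0) = 26
v[8] = max(3+26-3, 10+26-3, 7+19-3, …, 22+3-3, 42+0) = 42
v[9] = max(3+42-3, 10+26-3, 7+26-3, …, 42+3-3, 47+0) = 47
v[10] = max(3+47-3, 10+42-3, 7+26-3, …, 47+3-3, 31+0) = 49
v[11] = max(3+49-3, 10+47-3, 7+42-3, …, 31+3-3, 38+0) = 54
One optimal plan: pieces 9 + 2 (1 cut) → $57 − $3 = $54.

54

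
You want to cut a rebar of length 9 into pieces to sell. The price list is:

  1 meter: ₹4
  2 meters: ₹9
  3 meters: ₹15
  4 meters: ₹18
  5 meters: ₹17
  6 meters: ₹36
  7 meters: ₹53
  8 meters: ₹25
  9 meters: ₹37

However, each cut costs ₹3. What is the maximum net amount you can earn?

59

Build v[k] bottom-up: v[k] = max over allowed piece i of (p[i] + v[k−i]) − 3 per cut.
v[1] = 4
v[2] = 9
v[3] = 15
v[4] = 18
v[5] = 21  (first piece 2, then v[3]=15)
v[6] = 36
v[7] = 53
v[8] = 54  (first piece 1, then v[7]=53)
v[9] = 59  (first piece 2, then v[7]=53)
One optimal plan: pieces 7 + 2 (1 cut) → ₹62 − ₹3 = ₹59.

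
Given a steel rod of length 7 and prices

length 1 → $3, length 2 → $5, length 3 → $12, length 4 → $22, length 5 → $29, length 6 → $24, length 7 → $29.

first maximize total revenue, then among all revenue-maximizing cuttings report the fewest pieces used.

3

Consider every possible first cut. r[k] is the best of p[i]+r[k−i] over all sellable i≤k.
r[1] = 3
r[2] = max(3+3, 5+0) = 6
r[3] = max(3+6, 5+3, 12+0) = 12
r[4] = max(3+12, 5+6, 12+3, 22+0) = 22
r[5] = max(3+22, 5+12, 12+6, 22+3, 29+0) = 29
r[6] = max(3+29, 5+22, 12+12, 22+6, 29+3, 24+0) = 32
r[7] = max(3+32, 5+29, 12+22, …, 24+3, 29+0) = 35
Maximum revenue is $35.
Now minimize piece count subject to staying optimal: for each k, pieces[k] = 1 + min over i with p[i]+r[k−i]=r[k] of pieces[k−i].
pieces[4] = 1
pieces[5] = 1
pieces[6] = 2
pieces[7] = 3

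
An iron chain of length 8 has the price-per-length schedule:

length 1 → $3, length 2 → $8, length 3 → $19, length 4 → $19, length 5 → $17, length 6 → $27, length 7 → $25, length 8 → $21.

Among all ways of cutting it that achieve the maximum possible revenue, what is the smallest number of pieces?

3

Consider every possible first cut. r[k] is the best of p[i]+r[k−i] over all sellable i≤k.
r[1] = 3
r[2] = max(3+3, 8+0) = 8
r[3] = max(3+8, 8+3, 19+0) = 19
r[4] = max(3+19, 8+8, 19+3, 19+0) = 22
r[5] = max(3+22, 8+19, 19+8, 19+3, 17+0) = 27
r[6] = max(3+27, 8+22, 19+19, 19+8, 17+3, 27+0) = 38
r[7] = max(3+38, 8+27, 19+22, …, 27+3, 25+0) = 41
r[8] = max(3+41, 8+38, 19+27, …, 25+3, 21+0) = 46
Maximum revenue is $46.
Now minimize piece count subject to staying optimal: for each k, pieces[k] = 1 + min over i with p[i]+r[k−i]=r[k] of pieces[k−i].
pieces[5] = 2
pieces[6] = 2
pieces[7] = 3
pieces[8] = 3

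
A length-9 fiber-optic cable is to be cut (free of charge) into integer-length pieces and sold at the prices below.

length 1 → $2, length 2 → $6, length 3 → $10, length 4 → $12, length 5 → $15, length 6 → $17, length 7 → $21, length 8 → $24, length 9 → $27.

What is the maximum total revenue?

Let r[k] be the best obtainable value from length k. For each k, try every first piece i and keep the best of price[i] + r[k−i].
r[1] = 2
r[2] = 6
r[3] = 10
r[4] = 12  (first piece 1, then r[3]=10)
r[5] = 16  (first piece 2, then r[3]=10)
r[6] = 20  (first piece 3, then r[3]=10)
r[7] = 22  (first piece 1, then r[6]=20)
r[8] = 26  (first piece 2, then r[6]=20)
r[9] = 30  (first piece 3, then r[6]=20)
One optimal cutting: 3 + 3 + 3 → $10 + $10 + $10 = $30.

30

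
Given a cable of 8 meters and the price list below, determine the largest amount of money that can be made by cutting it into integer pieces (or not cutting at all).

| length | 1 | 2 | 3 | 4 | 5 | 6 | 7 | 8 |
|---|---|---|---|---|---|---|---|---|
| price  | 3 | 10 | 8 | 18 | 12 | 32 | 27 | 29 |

42

Let R[k] be the best obtainable value from length k. For each k, try every first piece i and keep the best of price[i] + R[k−i].
R[1] = 3
R[2] = 10
R[3] = 13  (first piece 1, then R[2]=10)
R[4] = 20  (first piece 2, then R[2]=10)
R[5] = 23  (first piece 1, then R[4]=20)
R[6] = 32
R[7] = 35  (first piece 1, then R[6]=32)
R[8] = 42  (first piece 2, then R[6]=32)
One optimal cutting: 6 + 2 → 32 + 10 = 42.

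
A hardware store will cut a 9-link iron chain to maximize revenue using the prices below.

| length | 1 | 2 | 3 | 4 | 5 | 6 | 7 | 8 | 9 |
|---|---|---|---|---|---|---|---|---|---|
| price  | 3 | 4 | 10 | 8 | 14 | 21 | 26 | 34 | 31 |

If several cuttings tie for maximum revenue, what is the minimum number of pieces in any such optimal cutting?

2

Let r[k] be the best obtainable value from length k. For each k, try every first piece i and keep the best of price[i] + r[k−i].
r[1] = 3
r[2] = 6  (first piece 1, then r[1]=3)
r[3] = 10
r[4] = 13  (first piece 1, then r[3]=10)
r[5] = 16  (first piece 1, then r[4]=13)
r[6] = 21
r[7] = 26
r[8] = 34
r[9] = 37  (first piece 1, then r[8]=34)
Maximum revenue is $37.
Now minimize piece count subject to staying optimal: for each k, pieces[k] = 1 + min over i with p[i]+r[k−i]=r[k] of pieces[k−i].
pieces[6] = 1
pieces[7] = 1
pieces[8] = 1
pieces[9] = 2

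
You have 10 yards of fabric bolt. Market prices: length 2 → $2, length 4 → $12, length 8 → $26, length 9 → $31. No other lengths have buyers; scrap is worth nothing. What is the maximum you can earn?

31

Build f[k] bottom-up: f[k] = max over allowed piece i of (p[i] + f[k−i]).
f[1] = 0
f[2] = 2
f[3] = 2
f[4] = max(2+2, 12+0) = 12
f[5] = max(2+2, 12+0) = 12
f[6] = max(2+12, 12+2) = 14
f[7] = max(2+12, 12+2) = 14
f[8] = max(2+14, 12+12, 26+0) = 26
f[9] = max(2+14, 12+12, 26+0, 31+0) = 31
f[10] = max(2+26, 12+14, 26+2, 31+0) = 31
One optimal cutting: pieces 9 with 1 yard of scrap → $31.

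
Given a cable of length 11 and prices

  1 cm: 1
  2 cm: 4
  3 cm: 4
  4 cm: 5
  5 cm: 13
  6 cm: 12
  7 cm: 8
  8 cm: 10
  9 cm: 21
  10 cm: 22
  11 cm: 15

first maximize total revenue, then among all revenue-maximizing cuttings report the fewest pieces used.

3

Let r[k] be the best obtainable value from length k. For each k, try every first piece i and keep the best of price[i] + r[k−i].
r[1] = 1
r[2] = 4
r[3] = 5  (first piece 1, then r[2]=4)
r[4] = 8  (first piece 2, then r[2]=4)
r[5] = 13
r[6] = 14  (first piece 1, then r[5]=13)
r[7] = 17  (first piece 2, then r[5]=13)
r[8] = 18  (first piece 1, then r[7]=17)
r[9] = 21  (first piece 2, then r[7]=17)
r[10] = 26  (first piece 5, then r[5]=13)
r[11] = 27  (first piece 1, then r[10]=26)
Maximum revenue is 27.
Now minimize piece count subject to staying optimal: for each k, pieces[k] = 1 + min over i with p[i]+r[k−i]=r[k] of pieces[k−i].
pieces[8] = 3
pieces[9] = 1
pieces[10] = 2
pieces[11] = 3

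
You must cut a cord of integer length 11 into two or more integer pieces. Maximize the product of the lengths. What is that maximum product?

54

Fill g[k] for k=2..11: at each k try every first piece i and multiply by the better of (k−i) uncut or g[k−i].
g[2] = 1*max(1,0) = 1*1 = 1
g[3] = max(1*2, 2*1) = 2
g[4] = max(1*3, 2*2, 3*1) = 4
g[5] = max(1*4, 2*3, 3*2, 4*1) = 6
g[6] = max(1*6, 2*4, 3*3, 4*2, 5*1) = 9
g[7] = max(1*9, 2*6, 3*4, 4*3, 5*2, 6*1) = 12
g[8] = max(1*12, 2*9, 3*6, …, 6*2, 7*1) = 18
g[9] = max(1*18, 2*12, 3*9, …, 7*2, 8*1) = 27
g[10] = max(1*27, 2*18, 3*12, …, 8*2, 9*1) = 36
g[11] = max(1*36, 2*27, 3*18, …, 9*2, 10*1) = 54
One optimal split: 3 + 3 + 3 + 2; product 3*3*3*2 = 54.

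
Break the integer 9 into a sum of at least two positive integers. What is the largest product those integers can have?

27

Let m[k] be the best product for length k (with at least one cut). For each first piece i, the rest contributes max(k−i, m[k−i]).
m[2] = 1×max(1,0) = 1×1 = 1
m[3] = 1×max(2,1) = 1×2 = 2
m[4] = 2×max(2,1) = 2×2 = 4
m[5] = 2×max(3,2) = 2×3 = 6
m[6] = 3×max(3,2) = 3×3 = 9
m[7] = 2×max(5,6) = 2×6 = 12
m[8] = 2×max(6,9) = 2×9 = 18
m[9] = 3×max(6,9) = 3×9 = 27
One optimal split: 3 + 3 + 3; product 3×3×3 = 27.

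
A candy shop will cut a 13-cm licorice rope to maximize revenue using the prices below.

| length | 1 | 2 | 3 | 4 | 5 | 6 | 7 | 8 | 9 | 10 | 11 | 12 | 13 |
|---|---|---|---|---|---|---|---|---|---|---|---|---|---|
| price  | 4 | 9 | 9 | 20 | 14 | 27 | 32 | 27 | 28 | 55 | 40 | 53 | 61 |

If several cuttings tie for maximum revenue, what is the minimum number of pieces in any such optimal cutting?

3

Consider every possible first cut. r[k] is the best of p[i]+r[k−i] over all sellable i≤k.
r[1] = 4
r[2] = max(4+4, 9+0) = 9
r[3] = max(4+9, 9+4, 9+0) = 13
r[4] = max(4+13, 9+9, 9+4, 20+0) = 20
r[5] = max(4+20, 9+13, 9+9, 20+4, 14+0) = 24
r[6] = max(4+24, 9+20, 9+13, 20+9, 14+4, 27+0) = 29
r[7] = max(4+29, 9+24, 9+20, …, 27+4, 32+0) = 33
r[8] = max(4+33, 9+29, 9+24, …, 32+4, 27+0) = 40
r[9] = max(4+40, 9+33, 9+29, …, 27+4, 28+0) = 44
r[10] = max(4+44, 9+40, 9+33, …, 28+4, 55+0) = 55
r[11] = max(4+55, 9+44, 9+40, …, 55+4, 40+0) = 59
r[12] = max(4+59, 9+55, 9+44, …, 40+4, 53+0) = 64
r[13] = max(4+64, 9+59, 9+55, …, 53+4, 61+0) = 68
Maximum revenue is ¢68.
Now minimize piece count subject to staying optimal: for each k, pieces[k] = 1 + min over i with p[i]+r[k−i]=r[k] of pieces[k−i].
pieces[10] = 1
pieces[11] = 2
pieces[12] = 2
pieces[13] = 3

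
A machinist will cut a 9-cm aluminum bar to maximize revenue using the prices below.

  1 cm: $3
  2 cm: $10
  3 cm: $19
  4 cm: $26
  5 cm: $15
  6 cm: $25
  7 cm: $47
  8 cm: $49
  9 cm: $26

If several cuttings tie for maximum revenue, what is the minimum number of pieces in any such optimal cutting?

2

Build r[k] bottom-up: r[k] = max over allowed piece i of (p[i] + r[k−i]).
r[1] = 3
r[2] = 10
r[3] = 19
r[4] = 26
r[5] = 29  (first piece 1, then r[4]=26)
r[6] = 38  (first piece 3, then r[3]=19)
r[7] = 47
r[8] = 52  (first piece 4, then r[4]=26)
r[9] = 57  (first piece 2, then r[7]=47)
Maximum revenue is $57.
Now minimize piece count subject to staying optimal: for each k, pieces[k] = 1 + min over i with p[i]+r[k−i]=r[k] of pieces[k−i].
pieces[6] = 2
pieces[7] = 1
pieces[8] = 2
pieces[9] = 2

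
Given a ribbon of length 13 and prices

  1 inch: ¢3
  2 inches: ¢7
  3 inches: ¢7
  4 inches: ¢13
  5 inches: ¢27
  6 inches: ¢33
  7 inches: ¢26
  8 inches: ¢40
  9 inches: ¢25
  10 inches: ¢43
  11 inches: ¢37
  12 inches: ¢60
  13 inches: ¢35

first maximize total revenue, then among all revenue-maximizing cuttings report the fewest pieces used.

3

Build r[k] bottom-up: r[k] = max over allowed piece i of (p[i] + r[k−i]).
r[1] = 3
r[2] = max(3+3, 7+0) = 7
r[3] = max(3+7, 7+3, 7+0) = 10
r[4] = max(3+10, 7+7, 7+3, 13+0) = 14
r[5] = max(3+14, 7+10, 7+7, 13+3, 27+0) = 27
r[6] = max(3+27, 7+14, 7+10, 13+7, 27+3, 33+0) = 33
r[7] = max(3+33, 7+27, 7+14, …, 33+3, 26+0) = 36
r[8] = max(3+36, 7+33, 7+27, …, 26+3, 40+0) = 40
r[9] = max(3+40, 7+36, 7+33, …, 40+3, 25+0) = 43
r[10] = max(3+43, 7+40, 7+36, …, 25+3, 43+0) = 54
r[11] = max(3+54, 7+43, 7+40, …, 43+3, 37+0) = 60
r[12] = max(3+60, 7+54, 7+43, …, 37+3, 60+0) = 66
r[13] = max(3+66, 7+60, 7+54, …, 60+3, 35+0) = 69
Maximum revenue is ¢69.
Now minimize piece count subject to staying optimal: for each k, pieces[k] = 1 + min over i with p[i]+r[k−i]=r[k] of pieces[k−i].
pieces[10] = 2
pieces[11] = 2
pieces[12] = 2
pieces[13] = 3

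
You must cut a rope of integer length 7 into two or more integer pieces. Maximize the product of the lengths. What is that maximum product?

Define P[k] = max over 1≤i<k of i · max(k−i, P[k−i]); the inner max lets the remainder stay uncut if that's better.
P[2] = 1·max(1,0) = 1·1 = 1
P[3] = max(1·2, 2·1) = 2
P[4] = max(1·3, 2·2, 3·1) = 4
P[5] = max(1·4, 2·3, 3·2, 4·1) = 6
P[6] = max(1·6, 2·4, 3·3, 4·2, 5·1) = 9
P[7] = max(1·9, 2·6, 3·4, 4·3, 5·2, 6·1) = 12
One optimal split: 3 + 2 + 2; product 3·2·2 = 12.

12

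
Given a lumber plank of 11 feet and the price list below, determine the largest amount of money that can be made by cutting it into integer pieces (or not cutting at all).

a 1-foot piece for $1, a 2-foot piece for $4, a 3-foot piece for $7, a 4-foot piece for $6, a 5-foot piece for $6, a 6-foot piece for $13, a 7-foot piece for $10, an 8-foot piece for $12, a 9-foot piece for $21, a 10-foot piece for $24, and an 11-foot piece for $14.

Consider every possible first cut. r[k] is the best of p[i]+r[k−i] over all sellable i≤k.
r[1] = 1
r[2] = max(1+1, 4+0) = 4
r[3] = max(1+4, 4+1, 7+0) = 7
r[4] = max(1+7, 4+4, 7+1, 6+0) = 8
r[5] = max(1+8, 4+7, 7+4, 6+1, 6+0) = 11
r[6] = max(1+11, 4+8, 7+7, 6+4, 6+1, 13+0) = 14
r[7] = max(1+14, 4+11, 7+8, …, 13+1, 10+0) = 15
r[8] = max(1+15, 4+14, 7+11, …, 10+1, 12+0) = 18
r[9] = max(1+18, 4+15, 7+14, …, 12+1, 21+0) = 21
r[10] = max(1+21, 4+18, 7+15, …, 21+1, 24+0) = 24
r[11] = max(1+24, 4+21, 7+18, …, 24+1, 14+0) = 25
One optimal cutting: 10 + 1 → $24 + $1 = $25.

25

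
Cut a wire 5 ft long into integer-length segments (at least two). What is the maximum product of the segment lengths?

6

Define prod[k] = max over 1≤i<k of i · max(k−i, prod[k−i]); the inner max lets the remainder stay uncut if that's better.
prod[2] = 1*max(1,0) = 1*1 = 1
prod[3] = 1*max(2,1) = 1*2 = 2
prod[4] = 2*max(2,1) = 2*2 = 4
prod[5] = 2*max(3,2) = 2*3 = 6
One optimal split: 3 + 2; product 3*2 = 6.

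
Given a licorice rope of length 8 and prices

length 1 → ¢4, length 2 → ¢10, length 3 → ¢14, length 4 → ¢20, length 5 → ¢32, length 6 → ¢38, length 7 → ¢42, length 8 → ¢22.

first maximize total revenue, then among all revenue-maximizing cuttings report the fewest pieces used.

Let r[k] be the best obtainable value from length k. For each k, try every first piece i and keep the best of price[i] + r[k−i].
r[1] = 4
r[2] = max(4+4, 10+0) = 10
r[3] = max(4+10, 10+4, 14+0) = 14
r[4] = max(4+14, 10+10, 14+4, 20+0) = 20
r[5] = max(4+20, 10+14, 14+10, 20+4, 32+0) = 32
r[6] = max(4+32, 10+20, 14+14, 20+10, 32+4, 38+0) = 38
r[7] = max(4+38, 10+32, 14+20, …, 38+4, 42+0) = 42
r[8] = max(4+42, 10+38, 14+32, …, 42+4, 22+0) = 48
Maximum revenue is ¢48.
Now minimize piece count subject to staying optimal: for each k, pieces[k] = 1 + min over i with p[i]+r[k−i]=r[k] of pieces[k−i].
pieces[5] = 1
pieces[6] = 1
pieces[7] = 1
pieces[8] = 2

2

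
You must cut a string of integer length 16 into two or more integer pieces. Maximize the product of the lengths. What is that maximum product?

324

Define g[k] = max over 1≤i<k of i · max(k−i, g[k−i]); the inner max lets the remainder stay uncut if that's better.
Small cases: g[2]=1, g[3]=2, g[4]=4, g[5]=6, g[6]=9, g[7]=12, g[8]=18, g[9]=27, g[10]=36.
g[11] = max(1*36, 2*27, 3*18, …, 9*2, 10*1) = 54
g[12] = max(1*54, 2*36, 3*27, …, 10*2, 11*1) = 81
g[13] = max(1*81, 2*54, 3*36, …, 11*2, 12*1) = 108
g[14] = max(1*108, 2*81, 3*54, …, 12*2, 13*1) = 162
g[15] = max(1*162, 2*108, 3*81, …, 13*2, 14*1) = 243
g[16] = max(1*243, 2*162, 3*108, …, 14*2, 15*1) = 324
One optimal split: 3 + 3 + 3 + 3 + 2 + 2; product 3*3*3*3*2*2 = 324.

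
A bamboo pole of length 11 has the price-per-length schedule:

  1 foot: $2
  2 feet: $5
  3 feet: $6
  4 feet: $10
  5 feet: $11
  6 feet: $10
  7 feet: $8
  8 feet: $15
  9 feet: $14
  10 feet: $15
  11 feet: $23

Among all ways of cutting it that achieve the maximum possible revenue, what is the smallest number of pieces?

Let r[k] be the best obtainable value from length k. For each k, try every first piece i and keep the best of price[i] + r[k−i].
r[1] = 2
r[2] = max(2+2, 5+0) = 5
r[3] = max(2+5, 5+2, 6+0) = 7
r[4] = max(2+7, 5+5, 6+2, 10+0) = 10
r[5] = max(2+10, 5+7, 6+5, 10+2, 11+0) = 12
r[6] = max(2+12, 5+10, 6+7, 10+5, 11+2, 10+0) = 15
r[7] = max(2+15, 5+12, 6+10, …, 10+2, 8+0) = 17
r[8] = max(2+17, 5+15, 6+12, …, 8+2, 15+0) = 20
r[9] = max(2+20, 5+17, 6+15, …, 15+2, 14+0) = 22
r[10] = max(2+22, 5+20, 6+17, …, 14+2, 15+0) = 25
r[11] = max(2+25, 5+22, 6+20, …, 15+2, 23+0) = 27
Maximum revenue is $27.
Now minimize piece count subject to staying optimal: for each k, pieces[k] = 1 + min over i with p[i]+r[k−i]=r[k] of pieces[k−i].
pieces[8] = 2
pieces[9] = 3
pieces[10] = 3
pieces[11] = 4

4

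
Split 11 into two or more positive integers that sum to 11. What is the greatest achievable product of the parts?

54

Let prod[k] be the best product for length k (with at least one cut). For each first piece i, the rest contributes max(k−i, prod[k−i]).
Small cases: prod[2]=1, prod[3]=2, prod[4]=4.
prod[5] = 2×max(3,2) = 2×3 = 6
prod[6] = 3×max(3,2) = 3×3 = 9
prod[7] = 2×max(5,6) = 2×6 = 12
prod[8] = 2×max(6,9) = 2×9 = 18
prod[9] = 3×max(6,9) = 3×9 = 27
prod[10] = 2×max(8,18) = 2×18 = 36
prod[11] = 2×max(9,27) = 2×27 = 54
One optimal split: 3 + 3 + 3 + 2; product 3×3×3×2 = 54.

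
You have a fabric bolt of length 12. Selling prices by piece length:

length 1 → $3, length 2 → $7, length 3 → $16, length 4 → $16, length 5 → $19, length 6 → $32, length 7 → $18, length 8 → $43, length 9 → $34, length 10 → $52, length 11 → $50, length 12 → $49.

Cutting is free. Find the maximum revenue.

64

Let best[k] be the best obtainable value from length k. For each k, try every first piece i and keep the best of price[i] + best[k−i].
best[1] = 3
best[2] = max(3+3, 7+0) = 7
best[3] = max(3+7, 7+3, 16+0) = 16
best[4] = max(3+16, 7+7, 16+3, 16+0) = 19
best[5] = max(3+19, 7+16, 16+7, 16+3, 19+0) = 23
best[6] = max(3+23, 7+19, 16+16, 16+7, 19+3, 32+0) = 32
best[7] = max(3+32, 7+23, 16+19, …, 32+3, 18+0) = 35
best[8] = max(3+35, 7+32, 16+23, …, 18+3, 43+0) = 43
best[9] = max(3+43, 7+35, 16+32, …, 43+3, 34+0) = 48
best[10] = max(3+48, 7+43, 16+35, …, 34+3, 52+0) = 52
best[11] = max(3+52, 7+48, 16+43, …, 52+3, 50+0) = 59
best[12] = max(3+59, 7+52, 16+48, …, 50+3, 49+0) = 64
One optimal cutting: 3 + 3 + 3 + 3 → $16 + $16 + $16 + $16 = $64.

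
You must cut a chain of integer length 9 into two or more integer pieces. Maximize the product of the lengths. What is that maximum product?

Let prod[k] be the best product for length k (with at least one cut). For each first piece i, the rest contributes max(k−i, prod[k−i]).
Small cases: prod[2]=1, prod[3]=2, prod[4]=4.
prod[5] = max(1·4, 2·3, 3·2, 4·1) = 6
prod[6] = max(1·6, 2·4, 3·3, 4·2, 5·1) = 9
prod[7] = max(1·9, 2·6, 3·4, 4·3, 5·2, 6·1) = 12
prod[8] = max(1·12, 2·9, 3·6, …, 6·2, 7·1) = 18
prod[9] = max(1·18, 2·12, 3·9, …, 7·2, 8·1) = 27
One optimal split: 3 + 3 + 3; product 3·3·3 = 27.

27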